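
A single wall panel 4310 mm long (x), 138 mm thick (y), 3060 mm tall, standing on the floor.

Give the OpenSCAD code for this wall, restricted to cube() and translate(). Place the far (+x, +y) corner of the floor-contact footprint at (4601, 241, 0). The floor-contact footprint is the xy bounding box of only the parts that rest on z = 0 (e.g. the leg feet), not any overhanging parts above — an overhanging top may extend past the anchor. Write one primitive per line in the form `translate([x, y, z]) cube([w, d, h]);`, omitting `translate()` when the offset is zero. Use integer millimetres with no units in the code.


translate([291, 103, 0]) cube([4310, 138, 3060]);


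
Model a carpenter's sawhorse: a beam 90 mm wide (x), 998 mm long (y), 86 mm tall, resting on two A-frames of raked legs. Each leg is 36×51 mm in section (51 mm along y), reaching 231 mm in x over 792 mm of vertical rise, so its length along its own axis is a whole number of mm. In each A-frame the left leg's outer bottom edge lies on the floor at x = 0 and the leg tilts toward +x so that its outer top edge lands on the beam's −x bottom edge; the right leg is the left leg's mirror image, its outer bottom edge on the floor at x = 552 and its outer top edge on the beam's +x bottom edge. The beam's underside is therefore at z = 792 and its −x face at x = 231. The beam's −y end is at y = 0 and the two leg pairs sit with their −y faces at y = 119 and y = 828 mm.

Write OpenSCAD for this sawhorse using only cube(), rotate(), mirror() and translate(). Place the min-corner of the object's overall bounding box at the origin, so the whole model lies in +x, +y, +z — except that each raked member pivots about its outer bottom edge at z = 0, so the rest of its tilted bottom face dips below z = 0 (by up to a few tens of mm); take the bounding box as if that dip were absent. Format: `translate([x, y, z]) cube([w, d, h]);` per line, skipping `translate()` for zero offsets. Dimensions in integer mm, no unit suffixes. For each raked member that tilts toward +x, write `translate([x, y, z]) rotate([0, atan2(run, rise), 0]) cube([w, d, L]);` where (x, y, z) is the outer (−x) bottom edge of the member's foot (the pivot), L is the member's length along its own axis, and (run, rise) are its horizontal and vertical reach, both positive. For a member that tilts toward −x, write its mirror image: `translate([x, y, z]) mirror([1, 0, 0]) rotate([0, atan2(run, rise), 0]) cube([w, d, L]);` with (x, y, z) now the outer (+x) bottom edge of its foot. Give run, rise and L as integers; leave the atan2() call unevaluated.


translate([231, 0, 792]) cube([90, 998, 86]);
translate([0, 119, 0]) rotate([0, atan2(231, 792), 0]) cube([36, 51, 825]);
translate([552, 119, 0]) mirror([1, 0, 0]) rotate([0, atan2(231, 792), 0]) cube([36, 51, 825]);
translate([0, 828, 0]) rotate([0, atan2(231, 792), 0]) cube([36, 51, 825]);
translate([552, 828, 0]) mirror([1, 0, 0]) rotate([0, atan2(231, 792), 0]) cube([36, 51, 825]);


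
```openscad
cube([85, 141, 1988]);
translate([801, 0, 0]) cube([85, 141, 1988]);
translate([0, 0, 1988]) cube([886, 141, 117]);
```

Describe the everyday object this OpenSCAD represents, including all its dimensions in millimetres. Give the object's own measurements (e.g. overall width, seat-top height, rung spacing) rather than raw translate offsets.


A door frame. The clear opening is 716 mm wide and 1988 mm high. Two 85 mm wide jambs, 141 mm deep, stand either side of the opening from the floor to the top of the opening. A 117 mm thick head sits across the top of both jambs, spanning the full outside width of the frame.


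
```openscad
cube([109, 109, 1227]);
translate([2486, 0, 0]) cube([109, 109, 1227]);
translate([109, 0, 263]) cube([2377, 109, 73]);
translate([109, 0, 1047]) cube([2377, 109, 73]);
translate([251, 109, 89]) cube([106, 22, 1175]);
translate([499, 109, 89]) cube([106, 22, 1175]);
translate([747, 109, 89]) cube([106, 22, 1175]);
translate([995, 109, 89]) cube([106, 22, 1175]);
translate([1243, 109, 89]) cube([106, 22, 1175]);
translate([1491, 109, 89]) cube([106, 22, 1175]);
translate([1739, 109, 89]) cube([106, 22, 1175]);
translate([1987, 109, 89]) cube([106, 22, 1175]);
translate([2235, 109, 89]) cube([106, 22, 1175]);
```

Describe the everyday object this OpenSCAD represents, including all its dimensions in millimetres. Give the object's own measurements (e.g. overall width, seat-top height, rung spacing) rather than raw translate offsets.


A fence section. Two 109×109 mm posts, 1227 mm tall, stand on the floor with a clear span of 2377 mm between their inner faces. Two horizontal rails of 109×73 mm section span the gap between the posts with their undersides at z = 263 mm and z = 1047 mm, flush with the posts' −y face. 9 pickets, each 106 mm wide, 22 mm thick and 1175 mm tall, are fixed to the +y face of the rails with their bottoms at z = 89 mm, spaced across the span with a 142 mm gap after the −x post and between neighbouring pickets, with 145 mm left before the +x post.


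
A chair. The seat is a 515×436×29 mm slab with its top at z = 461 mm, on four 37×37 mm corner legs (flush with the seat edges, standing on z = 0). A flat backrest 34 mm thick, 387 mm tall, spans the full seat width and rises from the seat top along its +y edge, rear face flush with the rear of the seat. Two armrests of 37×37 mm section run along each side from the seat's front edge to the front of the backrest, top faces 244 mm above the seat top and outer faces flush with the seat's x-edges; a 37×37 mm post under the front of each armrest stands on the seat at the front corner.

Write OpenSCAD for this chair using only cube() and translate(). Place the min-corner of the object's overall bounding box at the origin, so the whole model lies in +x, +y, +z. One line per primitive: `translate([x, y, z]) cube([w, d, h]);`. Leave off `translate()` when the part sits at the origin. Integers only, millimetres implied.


translate([0, 0, 432]) cube([515, 436, 29]);
cube([37, 37, 432]);
translate([478, 0, 0]) cube([37, 37, 432]);
translate([0, 399, 0]) cube([37, 37, 432]);
translate([478, 399, 0]) cube([37, 37, 432]);
translate([0, 402, 461]) cube([515, 34, 387]);
translate([0, 0, 668]) cube([37, 402, 37]);
translate([478, 0, 668]) cube([37, 402, 37]);
translate([0, 0, 461]) cube([37, 37, 207]);
translate([478, 0, 461]) cube([37, 37, 207]);


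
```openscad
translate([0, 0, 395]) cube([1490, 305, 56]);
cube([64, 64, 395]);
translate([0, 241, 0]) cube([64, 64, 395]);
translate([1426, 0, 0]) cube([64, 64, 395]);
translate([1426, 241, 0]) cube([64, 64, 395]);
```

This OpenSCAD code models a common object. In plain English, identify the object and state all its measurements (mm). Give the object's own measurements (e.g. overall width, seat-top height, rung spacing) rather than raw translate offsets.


A long wooden bench with a 1490 mm (x) × 305 mm (y) seat, 56 mm thick, its top surface 451 mm above the floor. Four 64 mm square legs at the seat corners, flush with the edges, run from z = 0 to the seat underside.


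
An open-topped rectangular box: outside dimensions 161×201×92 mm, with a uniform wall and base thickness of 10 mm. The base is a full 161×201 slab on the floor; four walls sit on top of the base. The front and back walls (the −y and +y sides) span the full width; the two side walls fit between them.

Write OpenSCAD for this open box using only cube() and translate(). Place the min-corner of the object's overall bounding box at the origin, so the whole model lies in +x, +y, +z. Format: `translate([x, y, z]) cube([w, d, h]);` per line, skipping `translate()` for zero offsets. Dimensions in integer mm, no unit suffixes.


cube([161, 201, 10]);
translate([0, 0, 10]) cube([161, 10, 82]);
translate([0, 191, 10]) cube([161, 10, 82]);
translate([0, 10, 10]) cube([10, 181, 82]);
translate([151, 10, 10]) cube([10, 181, 82]);


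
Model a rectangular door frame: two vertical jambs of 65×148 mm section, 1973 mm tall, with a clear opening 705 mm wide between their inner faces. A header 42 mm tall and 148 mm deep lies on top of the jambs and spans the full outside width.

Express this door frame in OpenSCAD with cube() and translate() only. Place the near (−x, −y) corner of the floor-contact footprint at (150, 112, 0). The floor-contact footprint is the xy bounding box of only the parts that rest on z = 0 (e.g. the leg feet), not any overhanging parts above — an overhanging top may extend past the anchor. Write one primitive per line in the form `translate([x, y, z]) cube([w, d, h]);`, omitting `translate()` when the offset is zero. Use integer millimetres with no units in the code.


translate([150, 112, 0]) cube([65, 148, 1973]);
translate([920, 112, 0]) cube([65, 148, 1973]);
translate([150, 112, 1973]) cube([835, 148, 42]);


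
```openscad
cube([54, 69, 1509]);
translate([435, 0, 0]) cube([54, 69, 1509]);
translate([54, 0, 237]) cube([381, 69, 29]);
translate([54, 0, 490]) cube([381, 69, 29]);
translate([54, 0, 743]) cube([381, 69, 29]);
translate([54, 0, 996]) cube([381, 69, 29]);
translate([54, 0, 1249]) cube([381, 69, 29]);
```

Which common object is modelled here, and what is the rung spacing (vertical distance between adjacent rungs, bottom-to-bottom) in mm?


A ladder. The rung spacing is 253 mm.

Two tall 54×69 posts with 5 short bars between them — a ladder. Adjacent rungs sit at z = 237 and z = 490, so the spacing is 490 − 237 = 253 mm.


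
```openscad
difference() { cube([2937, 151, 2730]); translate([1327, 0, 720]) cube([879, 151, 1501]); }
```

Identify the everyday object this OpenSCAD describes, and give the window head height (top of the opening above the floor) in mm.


A wall with a window opening. The window head height is 2221 mm.

A wall with a rectangular opening subtracted — a window. Sill at z = 720, opening 1501 mm tall, so the head is at 720 + 1501 = 2221 mm.


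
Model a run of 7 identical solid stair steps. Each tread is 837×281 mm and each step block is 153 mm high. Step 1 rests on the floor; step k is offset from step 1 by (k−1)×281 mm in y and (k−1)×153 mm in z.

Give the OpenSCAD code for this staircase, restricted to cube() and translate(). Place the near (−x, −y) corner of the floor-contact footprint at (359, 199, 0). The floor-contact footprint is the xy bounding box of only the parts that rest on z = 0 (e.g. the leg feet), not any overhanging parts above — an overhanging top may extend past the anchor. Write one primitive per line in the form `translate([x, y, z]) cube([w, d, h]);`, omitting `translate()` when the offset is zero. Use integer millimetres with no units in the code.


translate([359, 199, 0]) cube([837, 281, 153]);
translate([359, 480, 153]) cube([837, 281, 153]);
translate([359, 761, 306]) cube([837, 281, 153]);
translate([359, 1042, 459]) cube([837, 281, 153]);
translate([359, 1323, 612]) cube([837, 281, 153]);
translate([359, 1604, 765]) cube([837, 281, 153]);
translate([359, 1885, 918]) cube([837, 281, 153]);


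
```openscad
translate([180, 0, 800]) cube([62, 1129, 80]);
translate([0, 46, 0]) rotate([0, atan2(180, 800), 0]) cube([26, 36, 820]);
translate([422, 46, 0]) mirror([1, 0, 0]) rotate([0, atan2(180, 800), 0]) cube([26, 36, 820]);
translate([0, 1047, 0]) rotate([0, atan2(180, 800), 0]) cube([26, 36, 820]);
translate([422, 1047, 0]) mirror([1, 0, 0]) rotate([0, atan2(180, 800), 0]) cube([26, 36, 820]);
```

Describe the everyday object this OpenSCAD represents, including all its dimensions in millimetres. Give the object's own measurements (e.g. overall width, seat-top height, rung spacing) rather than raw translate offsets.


A sawhorse. A 62×1129×80 mm beam (x, y, z) sits on two A-frame leg pairs. Each pair is two raked legs of 26×36 mm section (36 mm along y) splaying symmetrically in x. Each leg rises 800 mm vertically over 180 mm of horizontal reach and is 820 mm long along its own axis. Every leg's outer bottom edge rests on the floor and its outer top edge meets a bottom edge of the beam — the left legs (tilting toward +x) meet the beam's −x bottom edge, the right legs (their mirror images, tilting toward −x) meet its +x bottom edge — so the leg tops tuck under the beam, the beam's underside is 800 mm above the floor, and the feet are 422 mm apart outside-to-outside with the beam centred between them. The two leg pairs are set in 46 mm from either end of the beam.


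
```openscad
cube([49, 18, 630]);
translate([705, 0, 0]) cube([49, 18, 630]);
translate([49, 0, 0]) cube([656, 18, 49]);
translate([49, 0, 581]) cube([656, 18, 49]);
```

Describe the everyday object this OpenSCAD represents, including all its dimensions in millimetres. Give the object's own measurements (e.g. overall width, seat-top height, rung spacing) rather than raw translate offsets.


A rectangular picture frame lying in the x–z plane (depth along y). The opening is 656 mm wide (x) by 532 mm tall (z), surrounded by a border 49 mm wide on all four sides. The frame is 18 mm deep and is made of two full-height vertical stiles with two horizontal rails fitted between them.


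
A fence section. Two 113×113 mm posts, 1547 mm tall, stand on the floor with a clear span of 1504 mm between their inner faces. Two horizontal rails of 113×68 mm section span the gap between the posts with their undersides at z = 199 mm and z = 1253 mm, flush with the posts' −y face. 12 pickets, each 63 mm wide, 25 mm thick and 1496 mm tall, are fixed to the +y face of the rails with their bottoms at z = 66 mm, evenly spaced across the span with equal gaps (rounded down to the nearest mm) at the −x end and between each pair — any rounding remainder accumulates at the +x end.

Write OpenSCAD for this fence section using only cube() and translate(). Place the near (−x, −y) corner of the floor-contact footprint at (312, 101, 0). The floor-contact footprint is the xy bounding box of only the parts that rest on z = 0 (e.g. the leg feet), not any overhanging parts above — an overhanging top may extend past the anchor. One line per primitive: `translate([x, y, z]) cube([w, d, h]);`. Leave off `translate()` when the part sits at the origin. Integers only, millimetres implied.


translate([312, 101, 0]) cube([113, 113, 1547]);
translate([1929, 101, 0]) cube([113, 113, 1547]);
translate([425, 101, 199]) cube([1504, 113, 68]);
translate([425, 101, 1253]) cube([1504, 113, 68]);
translate([482, 214, 66]) cube([63, 25, 1496]);
translate([602, 214, 66]) cube([63, 25, 1496]);
translate([722, 214, 66]) cube([63, 25, 1496]);
translate([842, 214, 66]) cube([63, 25, 1496]);
translate([962, 214, 66]) cube([63, 25, 1496]);
translate([1082, 214, 66]) cube([63, 25, 1496]);
translate([1202, 214, 66]) cube([63, 25, 1496]);
translate([1322, 214, 66]) cube([63, 25, 1496]);
translate([1442, 214, 66]) cube([63, 25, 1496]);
translate([1562, 214, 66]) cube([63, 25, 1496]);
translate([1682, 214, 66]) cube([63, 25, 1496]);
translate([1802, 214, 66]) cube([63, 25, 1496]);


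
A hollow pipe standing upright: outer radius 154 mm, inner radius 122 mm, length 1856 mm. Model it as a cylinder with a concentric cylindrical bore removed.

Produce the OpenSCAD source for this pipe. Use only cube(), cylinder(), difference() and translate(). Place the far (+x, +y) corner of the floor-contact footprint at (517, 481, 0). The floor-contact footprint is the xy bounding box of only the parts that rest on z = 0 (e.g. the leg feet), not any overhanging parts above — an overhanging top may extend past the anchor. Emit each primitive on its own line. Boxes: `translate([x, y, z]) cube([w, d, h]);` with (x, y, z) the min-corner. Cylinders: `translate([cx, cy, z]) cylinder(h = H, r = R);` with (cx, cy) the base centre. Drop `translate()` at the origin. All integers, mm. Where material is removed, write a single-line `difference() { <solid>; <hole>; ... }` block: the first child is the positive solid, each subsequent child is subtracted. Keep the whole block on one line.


difference() { translate([363, 327, 0]) cylinder(h = 1856, r = 154); translate([363, 327, 0]) cylinder(h = 1856, r = 122); }


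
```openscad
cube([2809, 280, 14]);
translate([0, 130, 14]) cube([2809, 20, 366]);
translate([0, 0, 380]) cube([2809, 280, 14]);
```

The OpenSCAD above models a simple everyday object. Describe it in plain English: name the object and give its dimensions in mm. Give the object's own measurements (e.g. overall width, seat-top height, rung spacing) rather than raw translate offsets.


An I-beam lying along x, 2809 mm long. Overall section height 394 mm. Two flanges 280 mm wide (y) and 14 mm thick, one on the floor and one at the top; a web 20 mm thick runs between them, centred on the flange width.


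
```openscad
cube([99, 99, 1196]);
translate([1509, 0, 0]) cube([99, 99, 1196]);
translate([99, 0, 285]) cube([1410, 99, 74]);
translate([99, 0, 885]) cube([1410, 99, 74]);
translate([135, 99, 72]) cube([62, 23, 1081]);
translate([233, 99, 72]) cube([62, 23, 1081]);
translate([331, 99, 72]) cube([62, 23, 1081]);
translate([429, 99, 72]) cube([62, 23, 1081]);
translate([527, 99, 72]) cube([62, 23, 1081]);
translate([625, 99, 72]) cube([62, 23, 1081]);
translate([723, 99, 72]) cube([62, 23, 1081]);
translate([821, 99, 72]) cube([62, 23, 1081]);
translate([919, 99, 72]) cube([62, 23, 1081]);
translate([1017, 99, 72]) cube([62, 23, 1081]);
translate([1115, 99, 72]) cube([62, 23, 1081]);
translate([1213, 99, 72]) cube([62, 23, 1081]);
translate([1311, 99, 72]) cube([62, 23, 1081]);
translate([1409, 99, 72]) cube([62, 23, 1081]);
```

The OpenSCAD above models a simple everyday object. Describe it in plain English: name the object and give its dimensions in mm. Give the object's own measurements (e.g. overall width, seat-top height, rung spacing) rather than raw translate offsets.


A fence section. Two 99×99 mm posts, 1196 mm tall, stand on the floor with a clear span of 1410 mm between their inner faces. Two horizontal rails of 99×74 mm section span the gap between the posts with their undersides at z = 285 mm and z = 885 mm, flush with the posts' −y face. 14 pickets, each 62 mm wide, 23 mm thick and 1081 mm tall, are fixed to the +y face of the rails with their bottoms at z = 72 mm, spaced across the span with a 36 mm gap after the −x post and between neighbouring pickets, with 38 mm left before the +x post.


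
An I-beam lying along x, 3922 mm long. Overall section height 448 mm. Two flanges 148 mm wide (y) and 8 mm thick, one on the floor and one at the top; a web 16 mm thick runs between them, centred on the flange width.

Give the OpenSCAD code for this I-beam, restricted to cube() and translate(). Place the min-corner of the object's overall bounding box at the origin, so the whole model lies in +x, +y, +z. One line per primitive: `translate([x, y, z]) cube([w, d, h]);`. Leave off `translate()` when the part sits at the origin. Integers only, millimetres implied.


cube([3922, 148, 8]);
translate([0, 66, 8]) cube([3922, 16, 432]);
translate([0, 0, 440]) cube([3922, 148, 8]);


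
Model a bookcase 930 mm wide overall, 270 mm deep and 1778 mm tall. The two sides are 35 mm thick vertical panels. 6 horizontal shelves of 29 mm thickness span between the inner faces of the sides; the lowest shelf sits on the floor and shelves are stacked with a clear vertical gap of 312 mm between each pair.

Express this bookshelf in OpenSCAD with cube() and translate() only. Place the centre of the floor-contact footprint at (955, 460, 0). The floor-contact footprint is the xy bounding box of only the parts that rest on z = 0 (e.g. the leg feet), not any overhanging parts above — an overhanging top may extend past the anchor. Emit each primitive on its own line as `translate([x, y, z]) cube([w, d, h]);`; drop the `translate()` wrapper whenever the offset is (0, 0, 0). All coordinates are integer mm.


translate([490, 325, 0]) cube([35, 270, 1778]);
translate([1385, 325, 0]) cube([35, 270, 1778]);
translate([525, 325, 0]) cube([860, 270, 29]);
translate([525, 325, 341]) cube([860, 270, 29]);
translate([525, 325, 682]) cube([860, 270, 29]);
translate([525, 325, 1023]) cube([860, 270, 29]);
translate([525, 325, 1364]) cube([860, 270, 29]);
translate([525, 325, 1705]) cube([860, 270, 29]);


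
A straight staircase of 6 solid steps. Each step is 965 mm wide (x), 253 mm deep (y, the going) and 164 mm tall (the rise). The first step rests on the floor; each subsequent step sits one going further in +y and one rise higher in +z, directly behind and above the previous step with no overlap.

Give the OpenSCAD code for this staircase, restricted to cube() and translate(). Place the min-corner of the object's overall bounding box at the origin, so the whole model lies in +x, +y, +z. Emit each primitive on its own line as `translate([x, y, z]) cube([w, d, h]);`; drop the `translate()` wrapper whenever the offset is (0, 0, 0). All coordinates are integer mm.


cube([965, 253, 164]);
translate([0, 253, 164]) cube([965, 253, 164]);
translate([0, 506, 328]) cube([965, 253, 164]);
translate([0, 759, 492]) cube([965, 253, 164]);
translate([0, 1012, 656]) cube([965, 253, 164]);
translate([0, 1265, 820]) cube([965, 253, 164]);


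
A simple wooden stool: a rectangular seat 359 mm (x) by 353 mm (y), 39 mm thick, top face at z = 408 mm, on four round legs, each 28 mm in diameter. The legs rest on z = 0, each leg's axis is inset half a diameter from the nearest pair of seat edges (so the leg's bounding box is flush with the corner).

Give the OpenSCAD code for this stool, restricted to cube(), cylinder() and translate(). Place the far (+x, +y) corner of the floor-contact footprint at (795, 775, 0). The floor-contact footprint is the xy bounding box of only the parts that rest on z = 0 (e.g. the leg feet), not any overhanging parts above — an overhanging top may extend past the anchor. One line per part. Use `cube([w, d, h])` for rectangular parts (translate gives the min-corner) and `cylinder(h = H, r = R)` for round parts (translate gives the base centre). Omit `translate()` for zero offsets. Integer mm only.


translate([436, 422, 369]) cube([359, 353, 39]);
translate([450, 436, 0]) cylinder(h = 369, r = 14);
translate([781, 436, 0]) cylinder(h = 369, r = 14);
translate([450, 761, 0]) cylinder(h = 369, r = 14);
translate([781, 761, 0]) cylinder(h = 369, r = 14);


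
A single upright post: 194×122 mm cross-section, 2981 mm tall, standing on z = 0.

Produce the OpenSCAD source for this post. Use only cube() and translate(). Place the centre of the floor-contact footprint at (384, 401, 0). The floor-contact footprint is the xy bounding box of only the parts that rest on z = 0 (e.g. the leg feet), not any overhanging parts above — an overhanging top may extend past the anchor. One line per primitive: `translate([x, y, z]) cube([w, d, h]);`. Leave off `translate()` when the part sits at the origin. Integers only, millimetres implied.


translate([287, 340, 0]) cube([194, 122, 2981]);


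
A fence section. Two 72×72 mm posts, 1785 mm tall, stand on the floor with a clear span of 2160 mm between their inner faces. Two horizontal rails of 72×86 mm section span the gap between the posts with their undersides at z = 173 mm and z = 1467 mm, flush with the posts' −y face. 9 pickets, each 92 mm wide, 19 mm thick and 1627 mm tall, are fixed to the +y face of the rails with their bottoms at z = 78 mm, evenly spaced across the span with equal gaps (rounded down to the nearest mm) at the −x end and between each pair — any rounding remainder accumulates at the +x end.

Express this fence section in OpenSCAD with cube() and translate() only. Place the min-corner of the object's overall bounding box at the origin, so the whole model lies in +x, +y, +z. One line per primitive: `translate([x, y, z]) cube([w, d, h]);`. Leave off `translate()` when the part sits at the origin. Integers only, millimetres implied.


cube([72, 72, 1785]);
translate([2232, 0, 0]) cube([72, 72, 1785]);
translate([72, 0, 173]) cube([2160, 72, 86]);
translate([72, 0, 1467]) cube([2160, 72, 86]);
translate([205, 72, 78]) cube([92, 19, 1627]);
translate([430, 72, 78]) cube([92, 19, 1627]);
translate([655, 72, 78]) cube([92, 19, 1627]);
translate([880, 72, 78]) cube([92, 19, 1627]);
translate([1105, 72, 78]) cube([92, 19, 1627]);
translate([1330, 72, 78]) cube([92, 19, 1627]);
translate([1555, 72, 78]) cube([92, 19, 1627]);
translate([1780, 72, 78]) cube([92, 19, 1627]);
translate([2005, 72, 78]) cube([92, 19, 1627]);


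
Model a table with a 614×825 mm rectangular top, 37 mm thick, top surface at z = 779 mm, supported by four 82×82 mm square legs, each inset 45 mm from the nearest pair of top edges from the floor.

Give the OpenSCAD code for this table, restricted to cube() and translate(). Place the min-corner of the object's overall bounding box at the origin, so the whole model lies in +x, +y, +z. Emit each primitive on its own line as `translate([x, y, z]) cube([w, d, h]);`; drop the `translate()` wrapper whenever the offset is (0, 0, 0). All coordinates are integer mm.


translate([0, 0, 742]) cube([614, 825, 37]);
translate([45, 45, 0]) cube([82, 82, 742]);
translate([487, 45, 0]) cube([82, 82, 742]);
translate([45, 698, 0]) cube([82, 82, 742]);
translate([487, 698, 0]) cube([82, 82, 742]);


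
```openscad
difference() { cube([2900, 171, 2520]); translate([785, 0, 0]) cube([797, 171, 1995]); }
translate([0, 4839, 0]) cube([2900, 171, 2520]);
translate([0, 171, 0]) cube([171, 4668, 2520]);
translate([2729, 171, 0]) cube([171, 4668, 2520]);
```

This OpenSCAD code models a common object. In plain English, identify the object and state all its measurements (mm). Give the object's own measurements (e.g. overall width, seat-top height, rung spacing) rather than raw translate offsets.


A single room: four walls, each 2520 mm tall and 171 mm thick, enclosing an outside footprint 2900×5010 mm (x × y), no floor or roof. The front and back walls (−y and +y sides) run the full x-width; the side walls fit between their inner faces. A door opening 797 mm wide and 1995 mm tall is cut through the front wall from the floor up, its −x edge 785 mm from the wall's −x end.


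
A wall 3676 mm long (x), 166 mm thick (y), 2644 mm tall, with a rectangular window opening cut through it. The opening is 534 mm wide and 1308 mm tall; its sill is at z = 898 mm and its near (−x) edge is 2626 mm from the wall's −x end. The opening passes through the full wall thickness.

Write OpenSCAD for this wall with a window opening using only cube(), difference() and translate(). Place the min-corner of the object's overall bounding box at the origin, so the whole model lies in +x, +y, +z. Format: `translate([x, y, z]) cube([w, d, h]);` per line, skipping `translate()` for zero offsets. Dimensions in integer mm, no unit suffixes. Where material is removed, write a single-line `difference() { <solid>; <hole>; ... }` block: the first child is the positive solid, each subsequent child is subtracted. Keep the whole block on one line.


difference() { cube([3676, 166, 2644]); translate([2626, 0, 898]) cube([534, 166, 1308]); }


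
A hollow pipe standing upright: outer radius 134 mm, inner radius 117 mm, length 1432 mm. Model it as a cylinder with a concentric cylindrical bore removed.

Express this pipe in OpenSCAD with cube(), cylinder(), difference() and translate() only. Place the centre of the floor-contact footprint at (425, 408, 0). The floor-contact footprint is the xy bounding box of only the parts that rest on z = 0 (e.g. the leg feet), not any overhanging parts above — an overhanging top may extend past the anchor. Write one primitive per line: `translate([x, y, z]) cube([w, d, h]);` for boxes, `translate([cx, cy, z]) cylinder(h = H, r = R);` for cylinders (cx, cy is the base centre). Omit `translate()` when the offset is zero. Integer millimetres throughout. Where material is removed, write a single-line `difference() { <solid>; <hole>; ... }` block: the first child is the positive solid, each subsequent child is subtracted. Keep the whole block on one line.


difference() { translate([425, 408, 0]) cylinder(h = 1432, r = 134); translate([425, 408, 0]) cylinder(h = 1432, r = 117); }


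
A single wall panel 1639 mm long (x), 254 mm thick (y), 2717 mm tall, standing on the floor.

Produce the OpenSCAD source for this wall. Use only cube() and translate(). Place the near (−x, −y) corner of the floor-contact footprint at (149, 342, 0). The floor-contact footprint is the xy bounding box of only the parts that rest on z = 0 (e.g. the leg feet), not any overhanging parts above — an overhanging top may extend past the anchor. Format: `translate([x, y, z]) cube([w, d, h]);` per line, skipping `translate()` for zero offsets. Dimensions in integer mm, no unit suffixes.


translate([149, 342, 0]) cube([1639, 254, 2717]);


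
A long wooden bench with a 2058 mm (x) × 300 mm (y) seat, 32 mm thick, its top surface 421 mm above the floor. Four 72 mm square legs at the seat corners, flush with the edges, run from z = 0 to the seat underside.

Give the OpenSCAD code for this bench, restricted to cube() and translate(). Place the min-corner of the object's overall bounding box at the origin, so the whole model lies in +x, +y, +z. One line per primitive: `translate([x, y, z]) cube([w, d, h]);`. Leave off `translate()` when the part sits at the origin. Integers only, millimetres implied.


translate([0, 0, 389]) cube([2058, 300, 32]);
cube([72, 72, 389]);
translate([0, 228, 0]) cube([72, 72, 389]);
translate([1986, 0, 0]) cube([72, 72, 389]);
translate([1986, 228, 0]) cube([72, 72, 389]);


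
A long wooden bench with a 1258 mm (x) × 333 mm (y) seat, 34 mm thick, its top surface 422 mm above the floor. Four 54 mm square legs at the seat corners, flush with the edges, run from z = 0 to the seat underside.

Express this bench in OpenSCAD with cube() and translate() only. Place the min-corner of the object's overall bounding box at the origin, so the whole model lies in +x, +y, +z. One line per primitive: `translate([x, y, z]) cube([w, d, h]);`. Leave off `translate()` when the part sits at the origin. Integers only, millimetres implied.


// leg_h = 422 − 34 = 388
translate([0, 0, 388]) cube([1258, 333, 34]);
cube([54, 54, 388]);
translate([0, 279, 0]) cube([54, 54, 388]);
translate([1204, 0, 0]) cube([54, 54, 388]);
translate([1204, 279, 0]) cube([54, 54, 388]);


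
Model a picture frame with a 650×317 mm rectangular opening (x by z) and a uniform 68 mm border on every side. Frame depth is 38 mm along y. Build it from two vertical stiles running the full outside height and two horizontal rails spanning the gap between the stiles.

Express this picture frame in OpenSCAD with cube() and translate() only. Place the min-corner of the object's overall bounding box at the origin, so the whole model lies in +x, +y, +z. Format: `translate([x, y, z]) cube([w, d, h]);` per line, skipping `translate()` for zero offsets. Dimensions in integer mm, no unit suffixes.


cube([68, 38, 453]);
translate([718, 0, 0]) cube([68, 38, 453]);
translate([68, 0, 0]) cube([650, 38, 68]);
translate([68, 0, 385]) cube([650, 38, 68]);


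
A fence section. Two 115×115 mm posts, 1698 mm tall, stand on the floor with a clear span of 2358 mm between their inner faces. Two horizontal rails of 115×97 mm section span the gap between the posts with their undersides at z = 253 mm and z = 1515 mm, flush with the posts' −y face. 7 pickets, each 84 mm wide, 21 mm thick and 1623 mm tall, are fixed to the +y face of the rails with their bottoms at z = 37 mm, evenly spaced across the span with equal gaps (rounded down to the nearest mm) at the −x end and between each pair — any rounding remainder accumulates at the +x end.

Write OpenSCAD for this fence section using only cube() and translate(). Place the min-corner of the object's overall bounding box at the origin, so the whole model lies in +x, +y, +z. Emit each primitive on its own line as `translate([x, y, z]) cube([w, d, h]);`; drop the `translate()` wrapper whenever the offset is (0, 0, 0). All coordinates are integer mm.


cube([115, 115, 1698]);
translate([2473, 0, 0]) cube([115, 115, 1698]);
translate([115, 0, 253]) cube([2358, 115, 97]);
translate([115, 0, 1515]) cube([2358, 115, 97]);
translate([336, 115, 37]) cube([84, 21, 1623]);
translate([641, 115, 37]) cube([84, 21, 1623]);
translate([946, 115, 37]) cube([84, 21, 1623]);
translate([1251, 115, 37]) cube([84, 21, 1623]);
translate([1556, 115, 37]) cube([84, 21, 1623]);
translate([1861, 115, 37]) cube([84, 21, 1623]);
translate([2166, 115, 37]) cube([84, 21, 1623]);


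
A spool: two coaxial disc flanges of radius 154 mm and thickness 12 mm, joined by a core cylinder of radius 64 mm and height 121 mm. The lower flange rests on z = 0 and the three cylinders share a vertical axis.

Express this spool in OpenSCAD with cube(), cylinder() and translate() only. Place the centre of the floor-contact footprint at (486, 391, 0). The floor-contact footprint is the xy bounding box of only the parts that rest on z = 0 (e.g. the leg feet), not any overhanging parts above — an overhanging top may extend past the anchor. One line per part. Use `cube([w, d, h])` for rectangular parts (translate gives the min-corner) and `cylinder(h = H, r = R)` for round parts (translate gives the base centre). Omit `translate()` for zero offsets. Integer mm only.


translate([486, 391, 0]) cylinder(h = 12, r = 154);
translate([486, 391, 12]) cylinder(h = 121, r = 64);
translate([486, 391, 133]) cylinder(h = 12, r = 154);


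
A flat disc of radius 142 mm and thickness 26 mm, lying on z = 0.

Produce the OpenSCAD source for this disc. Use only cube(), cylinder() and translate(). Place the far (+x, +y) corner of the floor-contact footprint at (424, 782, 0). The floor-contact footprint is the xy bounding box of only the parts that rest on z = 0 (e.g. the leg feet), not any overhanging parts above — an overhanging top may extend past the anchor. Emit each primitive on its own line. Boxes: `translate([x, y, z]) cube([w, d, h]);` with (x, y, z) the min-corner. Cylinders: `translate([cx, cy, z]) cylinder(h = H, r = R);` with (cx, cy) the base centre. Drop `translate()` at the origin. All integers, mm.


translate([282, 640, 0]) cylinder(h = 26, r = 142);


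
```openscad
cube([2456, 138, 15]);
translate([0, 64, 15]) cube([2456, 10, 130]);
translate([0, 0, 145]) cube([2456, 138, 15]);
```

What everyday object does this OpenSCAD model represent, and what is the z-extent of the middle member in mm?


An I-beam. The web height is 130 mm.

Two wide flanges with a thin centred web — an I-beam. Overall 160 mm minus two 15 mm flanges gives a web of 160 − 2·15 = 130 mm.


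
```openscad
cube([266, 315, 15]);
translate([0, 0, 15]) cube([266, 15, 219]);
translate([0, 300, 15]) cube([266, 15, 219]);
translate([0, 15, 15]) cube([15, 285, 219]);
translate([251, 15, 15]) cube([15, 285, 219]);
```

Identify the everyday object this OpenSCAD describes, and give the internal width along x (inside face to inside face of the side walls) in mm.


An open box. The internal width is 236 mm.

A 266×315 base slab with four walls standing on it — an open box. The base is 266 mm wide and the walls are 15 mm thick, so the internal width is 266 − 2 × 15 = 236 mm.


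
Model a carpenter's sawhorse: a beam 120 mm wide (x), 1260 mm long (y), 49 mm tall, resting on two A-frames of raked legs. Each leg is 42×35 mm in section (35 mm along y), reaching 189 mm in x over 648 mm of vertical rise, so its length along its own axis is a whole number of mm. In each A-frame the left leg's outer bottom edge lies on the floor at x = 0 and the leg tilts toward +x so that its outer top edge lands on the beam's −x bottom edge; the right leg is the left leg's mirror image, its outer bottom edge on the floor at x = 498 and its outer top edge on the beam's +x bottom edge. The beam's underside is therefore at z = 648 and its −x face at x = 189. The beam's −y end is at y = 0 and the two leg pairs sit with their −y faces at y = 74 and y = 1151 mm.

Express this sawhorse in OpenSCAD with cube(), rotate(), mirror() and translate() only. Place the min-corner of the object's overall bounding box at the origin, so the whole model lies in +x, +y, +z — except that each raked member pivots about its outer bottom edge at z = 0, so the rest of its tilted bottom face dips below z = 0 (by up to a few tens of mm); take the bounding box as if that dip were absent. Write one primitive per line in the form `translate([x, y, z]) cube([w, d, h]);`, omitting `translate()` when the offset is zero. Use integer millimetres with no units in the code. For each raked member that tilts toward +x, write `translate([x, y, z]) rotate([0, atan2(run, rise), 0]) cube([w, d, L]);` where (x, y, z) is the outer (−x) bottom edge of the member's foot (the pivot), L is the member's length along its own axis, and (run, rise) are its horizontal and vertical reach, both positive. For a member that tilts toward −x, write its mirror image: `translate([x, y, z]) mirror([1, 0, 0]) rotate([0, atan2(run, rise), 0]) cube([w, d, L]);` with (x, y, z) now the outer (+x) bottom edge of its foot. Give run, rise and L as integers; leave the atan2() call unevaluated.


translate([189, 0, 648]) cube([120, 1260, 49]);
translate([0, 74, 0]) rotate([0, atan2(189, 648), 0]) cube([42, 35, 675]);
translate([498, 74, 0]) mirror([1, 0, 0]) rotate([0, atan2(189, 648), 0]) cube([42, 35, 675]);
translate([0, 1151, 0]) rotate([0, atan2(189, 648), 0]) cube([42, 35, 675]);
translate([498, 1151, 0]) mirror([1, 0, 0]) rotate([0, atan2(189, 648), 0]) cube([42, 35, 675]);


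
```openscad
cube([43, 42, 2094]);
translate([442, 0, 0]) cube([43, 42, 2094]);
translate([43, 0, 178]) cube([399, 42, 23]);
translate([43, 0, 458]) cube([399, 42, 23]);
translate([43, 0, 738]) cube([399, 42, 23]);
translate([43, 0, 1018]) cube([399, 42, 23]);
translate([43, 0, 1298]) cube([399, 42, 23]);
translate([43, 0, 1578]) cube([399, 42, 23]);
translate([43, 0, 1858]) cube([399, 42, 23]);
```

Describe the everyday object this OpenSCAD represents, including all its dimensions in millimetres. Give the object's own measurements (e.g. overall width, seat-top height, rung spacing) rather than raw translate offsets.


A straight ladder. Two 43×42 mm vertical rails, 2094 mm tall, stand 485 mm apart (outside-to-outside) with their front faces coplanar on the −y side. 7 rungs, each 42 mm deep and 23 mm tall, span between the inner faces of the rails, front faces flush with the rails. The lowest rung's underside is at z = 178 mm and rungs are spaced 280 mm apart (underside to underside).


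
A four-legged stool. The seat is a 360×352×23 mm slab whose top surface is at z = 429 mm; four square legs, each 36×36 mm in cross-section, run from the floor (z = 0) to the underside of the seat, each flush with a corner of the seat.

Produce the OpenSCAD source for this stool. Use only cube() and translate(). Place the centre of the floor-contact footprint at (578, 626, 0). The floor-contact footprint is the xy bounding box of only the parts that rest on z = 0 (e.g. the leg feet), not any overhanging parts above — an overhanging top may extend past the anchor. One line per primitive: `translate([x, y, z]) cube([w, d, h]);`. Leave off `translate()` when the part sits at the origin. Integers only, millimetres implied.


translate([398, 450, 406]) cube([360, 352, 23]);
translate([398, 450, 0]) cube([36, 36, 406]);
translate([722, 450, 0]) cube([36, 36, 406]);
translate([398, 766, 0]) cube([36, 36, 406]);
translate([722, 766, 0]) cube([36, 36, 406]);


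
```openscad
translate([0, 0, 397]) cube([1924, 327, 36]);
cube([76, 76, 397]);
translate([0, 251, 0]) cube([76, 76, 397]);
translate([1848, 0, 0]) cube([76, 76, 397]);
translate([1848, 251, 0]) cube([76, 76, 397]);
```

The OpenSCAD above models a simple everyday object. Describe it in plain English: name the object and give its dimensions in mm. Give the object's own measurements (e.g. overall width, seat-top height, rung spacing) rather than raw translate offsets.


A bench: a 1924×327 mm seat slab, 36 mm thick, top at z = 433 mm, on four 76×76 mm square legs flush with the seat corners and standing on z = 0.
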